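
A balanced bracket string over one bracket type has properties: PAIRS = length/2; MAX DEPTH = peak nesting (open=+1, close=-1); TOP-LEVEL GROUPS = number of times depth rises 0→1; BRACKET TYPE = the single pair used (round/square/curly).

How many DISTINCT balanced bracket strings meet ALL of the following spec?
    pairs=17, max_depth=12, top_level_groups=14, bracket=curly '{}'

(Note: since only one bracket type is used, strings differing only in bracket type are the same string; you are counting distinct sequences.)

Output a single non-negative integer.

Answer: 0

Derivation:
Spec: pairs=17 depth=12 groups=14
Count(depth <= 12) = 798
Count(depth <= 11) = 798
Count(depth == 12) = 798 - 798 = 0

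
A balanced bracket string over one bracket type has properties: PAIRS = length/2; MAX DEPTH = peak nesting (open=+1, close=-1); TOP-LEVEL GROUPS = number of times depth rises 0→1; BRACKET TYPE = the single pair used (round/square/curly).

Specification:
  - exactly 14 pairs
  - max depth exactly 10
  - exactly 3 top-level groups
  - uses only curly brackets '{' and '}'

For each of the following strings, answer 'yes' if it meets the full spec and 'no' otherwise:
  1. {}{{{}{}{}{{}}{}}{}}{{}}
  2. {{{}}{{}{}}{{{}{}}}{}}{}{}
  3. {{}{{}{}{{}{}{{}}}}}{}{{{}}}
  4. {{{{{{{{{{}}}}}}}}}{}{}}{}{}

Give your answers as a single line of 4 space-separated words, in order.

Answer: no no no yes

Derivation:
String 1 '{}{{{}{}{}{{}}{}}{}}{{}}': depth seq [1 0 1 2 3 2 3 2 3 2 3 4 3 2 3 2 1 2 1 0 1 2 1 0]
  -> pairs=12 depth=4 groups=3 -> no
String 2 '{{{}}{{}{}}{{{}{}}}{}}{}{}': depth seq [1 2 3 2 1 2 3 2 3 2 1 2 3 4 3 4 3 2 1 2 1 0 1 0 1 0]
  -> pairs=13 depth=4 groups=3 -> no
String 3 '{{}{{}{}{{}{}{{}}}}}{}{{{}}}': depth seq [1 2 1 2 3 2 3 2 3 4 3 4 3 4 5 4 3 2 1 0 1 0 1 2 3 2 1 0]
  -> pairs=14 depth=5 groups=3 -> no
String 4 '{{{{{{{{{{}}}}}}}}}{}{}}{}{}': depth seq [1 2 3 4 5 6 7 8 9 10 9 8 7 6 5 4 3 2 1 2 1 2 1 0 1 0 1 0]
  -> pairs=14 depth=10 groups=3 -> yes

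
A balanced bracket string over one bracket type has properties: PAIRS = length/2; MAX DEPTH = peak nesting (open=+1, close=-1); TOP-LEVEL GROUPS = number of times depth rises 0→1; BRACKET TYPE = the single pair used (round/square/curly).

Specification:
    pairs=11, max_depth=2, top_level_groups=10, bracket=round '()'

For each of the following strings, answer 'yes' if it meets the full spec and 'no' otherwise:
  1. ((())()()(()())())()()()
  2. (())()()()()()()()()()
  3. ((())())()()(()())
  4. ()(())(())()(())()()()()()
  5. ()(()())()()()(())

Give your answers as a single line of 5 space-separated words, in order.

String 1 '((())()()(()())())()()()': depth seq [1 2 3 2 1 2 1 2 1 2 3 2 3 2 1 2 1 0 1 0 1 0 1 0]
  -> pairs=12 depth=3 groups=4 -> no
String 2 '(())()()()()()()()()()': depth seq [1 2 1 0 1 0 1 0 1 0 1 0 1 0 1 0 1 0 1 0 1 0]
  -> pairs=11 depth=2 groups=10 -> yes
String 3 '((())())()()(()())': depth seq [1 2 3 2 1 2 1 0 1 0 1 0 1 2 1 2 1 0]
  -> pairs=9 depth=3 groups=4 -> no
String 4 '()(())(())()(())()()()()()': depth seq [1 0 1 2 1 0 1 2 1 0 1 0 1 2 1 0 1 0 1 0 1 0 1 0 1 0]
  -> pairs=13 depth=2 groups=10 -> no
String 5 '()(()())()()()(())': depth seq [1 0 1 2 1 2 1 0 1 0 1 0 1 0 1 2 1 0]
  -> pairs=9 depth=2 groups=6 -> no

Answer: no yes no no no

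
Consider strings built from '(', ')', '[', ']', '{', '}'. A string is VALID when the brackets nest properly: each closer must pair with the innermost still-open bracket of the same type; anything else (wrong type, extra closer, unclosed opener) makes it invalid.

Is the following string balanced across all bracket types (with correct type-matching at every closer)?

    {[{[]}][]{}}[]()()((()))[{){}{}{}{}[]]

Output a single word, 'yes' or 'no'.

Answer: no

Derivation:
pos 0: push '{'; stack = {
pos 1: push '['; stack = {[
pos 2: push '{'; stack = {[{
pos 3: push '['; stack = {[{[
pos 4: ']' matches '['; pop; stack = {[{
pos 5: '}' matches '{'; pop; stack = {[
pos 6: ']' matches '['; pop; stack = {
pos 7: push '['; stack = {[
pos 8: ']' matches '['; pop; stack = {
pos 9: push '{'; stack = {{
pos 10: '}' matches '{'; pop; stack = {
pos 11: '}' matches '{'; pop; stack = (empty)
pos 12: push '['; stack = [
pos 13: ']' matches '['; pop; stack = (empty)
pos 14: push '('; stack = (
pos 15: ')' matches '('; pop; stack = (empty)
pos 16: push '('; stack = (
pos 17: ')' matches '('; pop; stack = (empty)
pos 18: push '('; stack = (
pos 19: push '('; stack = ((
pos 20: push '('; stack = (((
pos 21: ')' matches '('; pop; stack = ((
pos 22: ')' matches '('; pop; stack = (
pos 23: ')' matches '('; pop; stack = (empty)
pos 24: push '['; stack = [
pos 25: push '{'; stack = [{
pos 26: saw closer ')' but top of stack is '{' (expected '}') → INVALID
Verdict: type mismatch at position 26: ')' closes '{' → no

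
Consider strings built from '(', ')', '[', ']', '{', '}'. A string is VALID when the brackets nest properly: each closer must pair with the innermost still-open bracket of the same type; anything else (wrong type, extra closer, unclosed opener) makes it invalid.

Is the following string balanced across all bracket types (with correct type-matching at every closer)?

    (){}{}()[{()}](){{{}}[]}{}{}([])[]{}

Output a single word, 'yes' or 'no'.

pos 0: push '('; stack = (
pos 1: ')' matches '('; pop; stack = (empty)
pos 2: push '{'; stack = {
pos 3: '}' matches '{'; pop; stack = (empty)
pos 4: push '{'; stack = {
pos 5: '}' matches '{'; pop; stack = (empty)
pos 6: push '('; stack = (
pos 7: ')' matches '('; pop; stack = (empty)
pos 8: push '['; stack = [
pos 9: push '{'; stack = [{
pos 10: push '('; stack = [{(
pos 11: ')' matches '('; pop; stack = [{
pos 12: '}' matches '{'; pop; stack = [
pos 13: ']' matches '['; pop; stack = (empty)
pos 14: push '('; stack = (
pos 15: ')' matches '('; pop; stack = (empty)
pos 16: push '{'; stack = {
pos 17: push '{'; stack = {{
pos 18: push '{'; stack = {{{
pos 19: '}' matches '{'; pop; stack = {{
pos 20: '}' matches '{'; pop; stack = {
pos 21: push '['; stack = {[
pos 22: ']' matches '['; pop; stack = {
pos 23: '}' matches '{'; pop; stack = (empty)
pos 24: push '{'; stack = {
pos 25: '}' matches '{'; pop; stack = (empty)
pos 26: push '{'; stack = {
pos 27: '}' matches '{'; pop; stack = (empty)
pos 28: push '('; stack = (
pos 29: push '['; stack = ([
pos 30: ']' matches '['; pop; stack = (
pos 31: ')' matches '('; pop; stack = (empty)
pos 32: push '['; stack = [
pos 33: ']' matches '['; pop; stack = (empty)
pos 34: push '{'; stack = {
pos 35: '}' matches '{'; pop; stack = (empty)
end: stack empty → VALID
Verdict: properly nested → yes

Answer: yes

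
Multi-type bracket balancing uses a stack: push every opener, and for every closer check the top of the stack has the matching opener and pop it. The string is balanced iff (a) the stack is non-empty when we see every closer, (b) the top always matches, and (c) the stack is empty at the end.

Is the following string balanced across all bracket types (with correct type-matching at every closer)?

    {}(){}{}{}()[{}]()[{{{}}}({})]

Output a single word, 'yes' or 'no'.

Answer: yes

Derivation:
pos 0: push '{'; stack = {
pos 1: '}' matches '{'; pop; stack = (empty)
pos 2: push '('; stack = (
pos 3: ')' matches '('; pop; stack = (empty)
pos 4: push '{'; stack = {
pos 5: '}' matches '{'; pop; stack = (empty)
pos 6: push '{'; stack = {
pos 7: '}' matches '{'; pop; stack = (empty)
pos 8: push '{'; stack = {
pos 9: '}' matches '{'; pop; stack = (empty)
pos 10: push '('; stack = (
pos 11: ')' matches '('; pop; stack = (empty)
pos 12: push '['; stack = [
pos 13: push '{'; stack = [{
pos 14: '}' matches '{'; pop; stack = [
pos 15: ']' matches '['; pop; stack = (empty)
pos 16: push '('; stack = (
pos 17: ')' matches '('; pop; stack = (empty)
pos 18: push '['; stack = [
pos 19: push '{'; stack = [{
pos 20: push '{'; stack = [{{
pos 21: push '{'; stack = [{{{
pos 22: '}' matches '{'; pop; stack = [{{
pos 23: '}' matches '{'; pop; stack = [{
pos 24: '}' matches '{'; pop; stack = [
pos 25: push '('; stack = [(
pos 26: push '{'; stack = [({
pos 27: '}' matches '{'; pop; stack = [(
pos 28: ')' matches '('; pop; stack = [
pos 29: ']' matches '['; pop; stack = (empty)
end: stack empty → VALID
Verdict: properly nested → yes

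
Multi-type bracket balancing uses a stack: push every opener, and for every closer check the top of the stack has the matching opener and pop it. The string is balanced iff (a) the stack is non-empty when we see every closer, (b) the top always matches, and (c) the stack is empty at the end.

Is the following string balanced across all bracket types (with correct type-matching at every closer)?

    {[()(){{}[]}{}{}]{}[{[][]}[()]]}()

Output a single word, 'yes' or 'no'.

pos 0: push '{'; stack = {
pos 1: push '['; stack = {[
pos 2: push '('; stack = {[(
pos 3: ')' matches '('; pop; stack = {[
pos 4: push '('; stack = {[(
pos 5: ')' matches '('; pop; stack = {[
pos 6: push '{'; stack = {[{
pos 7: push '{'; stack = {[{{
pos 8: '}' matches '{'; pop; stack = {[{
pos 9: push '['; stack = {[{[
pos 10: ']' matches '['; pop; stack = {[{
pos 11: '}' matches '{'; pop; stack = {[
pos 12: push '{'; stack = {[{
pos 13: '}' matches '{'; pop; stack = {[
pos 14: push '{'; stack = {[{
pos 15: '}' matches '{'; pop; stack = {[
pos 16: ']' matches '['; pop; stack = {
pos 17: push '{'; stack = {{
pos 18: '}' matches '{'; pop; stack = {
pos 19: push '['; stack = {[
pos 20: push '{'; stack = {[{
pos 21: push '['; stack = {[{[
pos 22: ']' matches '['; pop; stack = {[{
pos 23: push '['; stack = {[{[
pos 24: ']' matches '['; pop; stack = {[{
pos 25: '}' matches '{'; pop; stack = {[
pos 26: push '['; stack = {[[
pos 27: push '('; stack = {[[(
pos 28: ')' matches '('; pop; stack = {[[
pos 29: ']' matches '['; pop; stack = {[
pos 30: ']' matches '['; pop; stack = {
pos 31: '}' matches '{'; pop; stack = (empty)
pos 32: push '('; stack = (
pos 33: ')' matches '('; pop; stack = (empty)
end: stack empty → VALID
Verdict: properly nested → yes

Answer: yes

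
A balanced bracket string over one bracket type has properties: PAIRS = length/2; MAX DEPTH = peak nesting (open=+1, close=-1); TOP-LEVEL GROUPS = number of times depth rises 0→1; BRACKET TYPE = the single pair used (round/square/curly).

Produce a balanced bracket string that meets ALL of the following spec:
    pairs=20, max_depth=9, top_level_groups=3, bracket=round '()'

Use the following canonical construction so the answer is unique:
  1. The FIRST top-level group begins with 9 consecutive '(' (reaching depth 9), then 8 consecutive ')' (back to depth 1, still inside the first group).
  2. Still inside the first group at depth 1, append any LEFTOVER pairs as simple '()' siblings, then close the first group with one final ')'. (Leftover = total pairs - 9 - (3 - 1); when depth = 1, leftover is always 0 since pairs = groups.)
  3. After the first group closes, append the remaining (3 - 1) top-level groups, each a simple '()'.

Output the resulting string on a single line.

Answer: ((((((((())))))))()()()()()()()()())()()

Derivation:
Spec: pairs=20 depth=9 groups=3
Leftover pairs = 20 - 9 - (3-1) = 9
First group: deep chain of depth 9 + 9 sibling pairs
Remaining 2 groups: simple '()' each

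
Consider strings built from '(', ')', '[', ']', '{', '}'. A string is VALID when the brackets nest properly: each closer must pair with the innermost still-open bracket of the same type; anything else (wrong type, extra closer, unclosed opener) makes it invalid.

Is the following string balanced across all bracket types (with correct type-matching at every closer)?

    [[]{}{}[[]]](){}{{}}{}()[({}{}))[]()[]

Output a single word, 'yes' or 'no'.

Answer: no

Derivation:
pos 0: push '['; stack = [
pos 1: push '['; stack = [[
pos 2: ']' matches '['; pop; stack = [
pos 3: push '{'; stack = [{
pos 4: '}' matches '{'; pop; stack = [
pos 5: push '{'; stack = [{
pos 6: '}' matches '{'; pop; stack = [
pos 7: push '['; stack = [[
pos 8: push '['; stack = [[[
pos 9: ']' matches '['; pop; stack = [[
pos 10: ']' matches '['; pop; stack = [
pos 11: ']' matches '['; pop; stack = (empty)
pos 12: push '('; stack = (
pos 13: ')' matches '('; pop; stack = (empty)
pos 14: push '{'; stack = {
pos 15: '}' matches '{'; pop; stack = (empty)
pos 16: push '{'; stack = {
pos 17: push '{'; stack = {{
pos 18: '}' matches '{'; pop; stack = {
pos 19: '}' matches '{'; pop; stack = (empty)
pos 20: push '{'; stack = {
pos 21: '}' matches '{'; pop; stack = (empty)
pos 22: push '('; stack = (
pos 23: ')' matches '('; pop; stack = (empty)
pos 24: push '['; stack = [
pos 25: push '('; stack = [(
pos 26: push '{'; stack = [({
pos 27: '}' matches '{'; pop; stack = [(
pos 28: push '{'; stack = [({
pos 29: '}' matches '{'; pop; stack = [(
pos 30: ')' matches '('; pop; stack = [
pos 31: saw closer ')' but top of stack is '[' (expected ']') → INVALID
Verdict: type mismatch at position 31: ')' closes '[' → no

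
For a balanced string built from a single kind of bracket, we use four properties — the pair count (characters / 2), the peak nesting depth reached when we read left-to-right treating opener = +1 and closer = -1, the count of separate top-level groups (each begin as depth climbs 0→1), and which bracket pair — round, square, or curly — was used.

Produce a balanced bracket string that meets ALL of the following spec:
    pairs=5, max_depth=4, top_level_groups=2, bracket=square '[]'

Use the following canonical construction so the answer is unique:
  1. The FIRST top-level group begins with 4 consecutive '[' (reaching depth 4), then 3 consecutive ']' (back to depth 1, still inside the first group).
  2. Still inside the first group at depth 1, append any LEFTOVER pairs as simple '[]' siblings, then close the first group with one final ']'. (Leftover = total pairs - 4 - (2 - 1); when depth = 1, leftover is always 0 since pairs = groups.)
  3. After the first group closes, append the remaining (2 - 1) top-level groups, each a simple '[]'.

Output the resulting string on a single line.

Answer: [[[[]]]][]

Derivation:
Spec: pairs=5 depth=4 groups=2
Leftover pairs = 5 - 4 - (2-1) = 0
First group: deep chain of depth 4 + 0 sibling pairs
Remaining 1 groups: simple '[]' each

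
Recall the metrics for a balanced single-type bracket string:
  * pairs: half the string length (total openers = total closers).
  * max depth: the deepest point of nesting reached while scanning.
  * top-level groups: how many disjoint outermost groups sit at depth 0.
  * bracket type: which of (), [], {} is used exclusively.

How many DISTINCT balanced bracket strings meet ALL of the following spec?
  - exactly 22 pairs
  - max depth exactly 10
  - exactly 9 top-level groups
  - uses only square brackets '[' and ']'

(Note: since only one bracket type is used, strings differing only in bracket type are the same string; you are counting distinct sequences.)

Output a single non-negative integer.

Answer: 270657

Derivation:
Spec: pairs=22 depth=10 groups=9
Count(depth <= 10) = 379585656
Count(depth <= 9) = 379314999
Count(depth == 10) = 379585656 - 379314999 = 270657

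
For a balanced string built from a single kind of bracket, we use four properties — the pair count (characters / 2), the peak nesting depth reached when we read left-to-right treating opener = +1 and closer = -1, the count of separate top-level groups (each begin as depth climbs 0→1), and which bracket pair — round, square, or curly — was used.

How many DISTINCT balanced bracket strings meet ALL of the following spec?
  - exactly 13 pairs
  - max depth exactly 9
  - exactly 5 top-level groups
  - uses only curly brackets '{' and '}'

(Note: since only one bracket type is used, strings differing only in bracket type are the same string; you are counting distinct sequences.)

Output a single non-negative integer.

Answer: 5

Derivation:
Spec: pairs=13 depth=9 groups=5
Count(depth <= 9) = 48450
Count(depth <= 8) = 48445
Count(depth == 9) = 48450 - 48445 = 5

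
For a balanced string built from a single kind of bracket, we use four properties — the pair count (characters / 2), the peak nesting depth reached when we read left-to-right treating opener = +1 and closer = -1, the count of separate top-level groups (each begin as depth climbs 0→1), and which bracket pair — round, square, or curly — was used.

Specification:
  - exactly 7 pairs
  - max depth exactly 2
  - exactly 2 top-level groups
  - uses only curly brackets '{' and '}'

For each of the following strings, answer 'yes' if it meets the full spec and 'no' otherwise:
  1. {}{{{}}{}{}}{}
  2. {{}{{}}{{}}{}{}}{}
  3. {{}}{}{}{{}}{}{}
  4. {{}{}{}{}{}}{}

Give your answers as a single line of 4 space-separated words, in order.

Answer: no no no yes

Derivation:
String 1 '{}{{{}}{}{}}{}': depth seq [1 0 1 2 3 2 1 2 1 2 1 0 1 0]
  -> pairs=7 depth=3 groups=3 -> no
String 2 '{{}{{}}{{}}{}{}}{}': depth seq [1 2 1 2 3 2 1 2 3 2 1 2 1 2 1 0 1 0]
  -> pairs=9 depth=3 groups=2 -> no
String 3 '{{}}{}{}{{}}{}{}': depth seq [1 2 1 0 1 0 1 0 1 2 1 0 1 0 1 0]
  -> pairs=8 depth=2 groups=6 -> no
String 4 '{{}{}{}{}{}}{}': depth seq [1 2 1 2 1 2 1 2 1 2 1 0 1 0]
  -> pairs=7 depth=2 groups=2 -> yes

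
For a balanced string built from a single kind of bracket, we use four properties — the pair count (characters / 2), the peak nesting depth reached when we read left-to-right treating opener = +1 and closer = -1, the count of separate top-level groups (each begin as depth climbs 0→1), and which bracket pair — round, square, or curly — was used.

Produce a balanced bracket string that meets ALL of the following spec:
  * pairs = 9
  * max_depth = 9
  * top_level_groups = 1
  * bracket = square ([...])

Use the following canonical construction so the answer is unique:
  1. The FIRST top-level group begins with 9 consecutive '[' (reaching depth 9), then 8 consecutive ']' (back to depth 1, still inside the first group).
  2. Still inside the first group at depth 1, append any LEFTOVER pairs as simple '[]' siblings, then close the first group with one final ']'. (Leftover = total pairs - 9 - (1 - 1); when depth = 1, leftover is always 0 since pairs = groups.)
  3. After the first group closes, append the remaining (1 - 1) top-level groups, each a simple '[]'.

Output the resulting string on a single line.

Answer: [[[[[[[[[]]]]]]]]]

Derivation:
Spec: pairs=9 depth=9 groups=1
Leftover pairs = 9 - 9 - (1-1) = 0
First group: deep chain of depth 9 + 0 sibling pairs
Remaining 0 groups: simple '[]' each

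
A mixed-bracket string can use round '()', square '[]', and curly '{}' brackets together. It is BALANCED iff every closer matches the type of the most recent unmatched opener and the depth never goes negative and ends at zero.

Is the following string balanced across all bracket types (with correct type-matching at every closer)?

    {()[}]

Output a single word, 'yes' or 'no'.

pos 0: push '{'; stack = {
pos 1: push '('; stack = {(
pos 2: ')' matches '('; pop; stack = {
pos 3: push '['; stack = {[
pos 4: saw closer '}' but top of stack is '[' (expected ']') → INVALID
Verdict: type mismatch at position 4: '}' closes '[' → no

Answer: no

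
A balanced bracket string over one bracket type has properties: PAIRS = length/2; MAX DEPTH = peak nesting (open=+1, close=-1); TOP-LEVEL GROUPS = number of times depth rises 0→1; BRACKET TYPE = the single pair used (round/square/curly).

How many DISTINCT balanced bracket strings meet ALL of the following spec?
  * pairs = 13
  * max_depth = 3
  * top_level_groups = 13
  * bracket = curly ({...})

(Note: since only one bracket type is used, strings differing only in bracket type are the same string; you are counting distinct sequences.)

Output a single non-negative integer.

Spec: pairs=13 depth=3 groups=13
Count(depth <= 3) = 1
Count(depth <= 2) = 1
Count(depth == 3) = 1 - 1 = 0

Answer: 0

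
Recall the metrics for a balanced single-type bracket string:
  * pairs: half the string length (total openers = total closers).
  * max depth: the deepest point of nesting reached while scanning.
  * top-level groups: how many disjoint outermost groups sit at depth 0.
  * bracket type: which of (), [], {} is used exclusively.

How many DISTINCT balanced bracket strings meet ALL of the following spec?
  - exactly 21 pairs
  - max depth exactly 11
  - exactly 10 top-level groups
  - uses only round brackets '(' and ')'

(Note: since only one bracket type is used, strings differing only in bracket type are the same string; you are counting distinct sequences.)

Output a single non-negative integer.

Spec: pairs=21 depth=11 groups=10
Count(depth <= 11) = 40320140
Count(depth <= 10) = 40319860
Count(depth == 11) = 40320140 - 40319860 = 280

Answer: 280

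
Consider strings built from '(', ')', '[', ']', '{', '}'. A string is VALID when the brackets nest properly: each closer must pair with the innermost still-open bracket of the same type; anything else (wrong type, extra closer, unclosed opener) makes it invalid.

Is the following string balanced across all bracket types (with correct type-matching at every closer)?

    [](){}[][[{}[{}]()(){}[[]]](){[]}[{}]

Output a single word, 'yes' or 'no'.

pos 0: push '['; stack = [
pos 1: ']' matches '['; pop; stack = (empty)
pos 2: push '('; stack = (
pos 3: ')' matches '('; pop; stack = (empty)
pos 4: push '{'; stack = {
pos 5: '}' matches '{'; pop; stack = (empty)
pos 6: push '['; stack = [
pos 7: ']' matches '['; pop; stack = (empty)
pos 8: push '['; stack = [
pos 9: push '['; stack = [[
pos 10: push '{'; stack = [[{
pos 11: '}' matches '{'; pop; stack = [[
pos 12: push '['; stack = [[[
pos 13: push '{'; stack = [[[{
pos 14: '}' matches '{'; pop; stack = [[[
pos 15: ']' matches '['; pop; stack = [[
pos 16: push '('; stack = [[(
pos 17: ')' matches '('; pop; stack = [[
pos 18: push '('; stack = [[(
pos 19: ')' matches '('; pop; stack = [[
pos 20: push '{'; stack = [[{
pos 21: '}' matches '{'; pop; stack = [[
pos 22: push '['; stack = [[[
pos 23: push '['; stack = [[[[
pos 24: ']' matches '['; pop; stack = [[[
pos 25: ']' matches '['; pop; stack = [[
pos 26: ']' matches '['; pop; stack = [
pos 27: push '('; stack = [(
pos 28: ')' matches '('; pop; stack = [
pos 29: push '{'; stack = [{
pos 30: push '['; stack = [{[
pos 31: ']' matches '['; pop; stack = [{
pos 32: '}' matches '{'; pop; stack = [
pos 33: push '['; stack = [[
pos 34: push '{'; stack = [[{
pos 35: '}' matches '{'; pop; stack = [[
pos 36: ']' matches '['; pop; stack = [
end: stack still non-empty ([) → INVALID
Verdict: unclosed openers at end: [ → no

Answer: no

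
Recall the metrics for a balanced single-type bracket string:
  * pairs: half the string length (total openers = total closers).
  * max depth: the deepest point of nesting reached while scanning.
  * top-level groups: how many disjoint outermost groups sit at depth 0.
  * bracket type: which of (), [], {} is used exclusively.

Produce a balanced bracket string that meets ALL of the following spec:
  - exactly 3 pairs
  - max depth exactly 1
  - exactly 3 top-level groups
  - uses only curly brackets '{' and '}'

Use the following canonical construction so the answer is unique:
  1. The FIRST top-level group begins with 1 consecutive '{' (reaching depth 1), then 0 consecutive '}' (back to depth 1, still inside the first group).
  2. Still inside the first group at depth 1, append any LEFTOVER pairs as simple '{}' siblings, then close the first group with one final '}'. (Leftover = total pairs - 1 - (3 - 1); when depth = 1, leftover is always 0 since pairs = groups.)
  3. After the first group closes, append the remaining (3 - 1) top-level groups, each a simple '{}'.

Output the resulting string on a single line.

Spec: pairs=3 depth=1 groups=3
Leftover pairs = 3 - 1 - (3-1) = 0
First group: deep chain of depth 1 + 0 sibling pairs
Remaining 2 groups: simple '{}' each

Answer: {}{}{}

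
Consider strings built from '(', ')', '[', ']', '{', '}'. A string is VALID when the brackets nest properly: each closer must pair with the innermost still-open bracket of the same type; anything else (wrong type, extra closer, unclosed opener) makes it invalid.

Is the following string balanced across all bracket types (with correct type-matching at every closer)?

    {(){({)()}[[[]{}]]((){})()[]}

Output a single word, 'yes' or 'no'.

pos 0: push '{'; stack = {
pos 1: push '('; stack = {(
pos 2: ')' matches '('; pop; stack = {
pos 3: push '{'; stack = {{
pos 4: push '('; stack = {{(
pos 5: push '{'; stack = {{({
pos 6: saw closer ')' but top of stack is '{' (expected '}') → INVALID
Verdict: type mismatch at position 6: ')' closes '{' → no

Answer: no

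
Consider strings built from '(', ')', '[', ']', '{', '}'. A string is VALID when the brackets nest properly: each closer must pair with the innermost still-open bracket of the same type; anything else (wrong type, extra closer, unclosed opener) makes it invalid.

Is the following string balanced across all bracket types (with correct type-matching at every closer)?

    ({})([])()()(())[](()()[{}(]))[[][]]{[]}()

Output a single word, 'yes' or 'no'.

Answer: no

Derivation:
pos 0: push '('; stack = (
pos 1: push '{'; stack = ({
pos 2: '}' matches '{'; pop; stack = (
pos 3: ')' matches '('; pop; stack = (empty)
pos 4: push '('; stack = (
pos 5: push '['; stack = ([
pos 6: ']' matches '['; pop; stack = (
pos 7: ')' matches '('; pop; stack = (empty)
pos 8: push '('; stack = (
pos 9: ')' matches '('; pop; stack = (empty)
pos 10: push '('; stack = (
pos 11: ')' matches '('; pop; stack = (empty)
pos 12: push '('; stack = (
pos 13: push '('; stack = ((
pos 14: ')' matches '('; pop; stack = (
pos 15: ')' matches '('; pop; stack = (empty)
pos 16: push '['; stack = [
pos 17: ']' matches '['; pop; stack = (empty)
pos 18: push '('; stack = (
pos 19: push '('; stack = ((
pos 20: ')' matches '('; pop; stack = (
pos 21: push '('; stack = ((
pos 22: ')' matches '('; pop; stack = (
pos 23: push '['; stack = ([
pos 24: push '{'; stack = ([{
pos 25: '}' matches '{'; pop; stack = ([
pos 26: push '('; stack = ([(
pos 27: saw closer ']' but top of stack is '(' (expected ')') → INVALID
Verdict: type mismatch at position 27: ']' closes '(' → no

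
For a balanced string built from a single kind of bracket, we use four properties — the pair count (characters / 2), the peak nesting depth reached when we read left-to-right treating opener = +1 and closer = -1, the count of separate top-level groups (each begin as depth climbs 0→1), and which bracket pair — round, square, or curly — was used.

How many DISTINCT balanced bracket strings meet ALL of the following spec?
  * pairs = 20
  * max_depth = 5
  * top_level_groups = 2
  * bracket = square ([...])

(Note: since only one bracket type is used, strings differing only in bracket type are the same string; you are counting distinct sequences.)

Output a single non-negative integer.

Answer: 280280742

Derivation:
Spec: pairs=20 depth=5 groups=2
Count(depth <= 5) = 344373773
Count(depth <= 4) = 64093031
Count(depth == 5) = 344373773 - 64093031 = 280280742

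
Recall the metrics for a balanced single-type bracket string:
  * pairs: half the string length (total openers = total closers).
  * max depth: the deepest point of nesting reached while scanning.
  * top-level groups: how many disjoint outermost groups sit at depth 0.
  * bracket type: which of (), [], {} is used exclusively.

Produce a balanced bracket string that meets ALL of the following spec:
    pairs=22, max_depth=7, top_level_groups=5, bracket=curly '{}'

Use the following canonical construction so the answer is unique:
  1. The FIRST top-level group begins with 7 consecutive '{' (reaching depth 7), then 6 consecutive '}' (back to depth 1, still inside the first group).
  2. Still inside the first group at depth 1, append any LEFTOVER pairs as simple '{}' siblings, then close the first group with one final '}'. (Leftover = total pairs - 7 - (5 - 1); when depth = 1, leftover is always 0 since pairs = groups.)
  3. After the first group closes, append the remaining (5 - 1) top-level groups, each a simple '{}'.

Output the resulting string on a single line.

Answer: {{{{{{{}}}}}}{}{}{}{}{}{}{}{}{}{}{}}{}{}{}{}

Derivation:
Spec: pairs=22 depth=7 groups=5
Leftover pairs = 22 - 7 - (5-1) = 11
First group: deep chain of depth 7 + 11 sibling pairs
Remaining 4 groups: simple '{}' each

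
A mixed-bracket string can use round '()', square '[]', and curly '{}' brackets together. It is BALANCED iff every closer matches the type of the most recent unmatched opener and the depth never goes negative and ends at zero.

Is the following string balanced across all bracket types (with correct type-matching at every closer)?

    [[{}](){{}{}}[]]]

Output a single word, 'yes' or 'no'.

pos 0: push '['; stack = [
pos 1: push '['; stack = [[
pos 2: push '{'; stack = [[{
pos 3: '}' matches '{'; pop; stack = [[
pos 4: ']' matches '['; pop; stack = [
pos 5: push '('; stack = [(
pos 6: ')' matches '('; pop; stack = [
pos 7: push '{'; stack = [{
pos 8: push '{'; stack = [{{
pos 9: '}' matches '{'; pop; stack = [{
pos 10: push '{'; stack = [{{
pos 11: '}' matches '{'; pop; stack = [{
pos 12: '}' matches '{'; pop; stack = [
pos 13: push '['; stack = [[
pos 14: ']' matches '['; pop; stack = [
pos 15: ']' matches '['; pop; stack = (empty)
pos 16: saw closer ']' but stack is empty → INVALID
Verdict: unmatched closer ']' at position 16 → no

Answer: no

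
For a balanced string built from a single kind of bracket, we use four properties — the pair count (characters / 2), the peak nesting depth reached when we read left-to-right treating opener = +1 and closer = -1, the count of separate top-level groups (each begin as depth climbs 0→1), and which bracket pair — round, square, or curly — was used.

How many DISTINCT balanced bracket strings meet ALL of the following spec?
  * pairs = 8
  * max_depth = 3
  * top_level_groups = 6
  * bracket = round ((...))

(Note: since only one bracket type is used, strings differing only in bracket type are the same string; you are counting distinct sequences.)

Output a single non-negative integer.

Spec: pairs=8 depth=3 groups=6
Count(depth <= 3) = 27
Count(depth <= 2) = 21
Count(depth == 3) = 27 - 21 = 6

Answer: 6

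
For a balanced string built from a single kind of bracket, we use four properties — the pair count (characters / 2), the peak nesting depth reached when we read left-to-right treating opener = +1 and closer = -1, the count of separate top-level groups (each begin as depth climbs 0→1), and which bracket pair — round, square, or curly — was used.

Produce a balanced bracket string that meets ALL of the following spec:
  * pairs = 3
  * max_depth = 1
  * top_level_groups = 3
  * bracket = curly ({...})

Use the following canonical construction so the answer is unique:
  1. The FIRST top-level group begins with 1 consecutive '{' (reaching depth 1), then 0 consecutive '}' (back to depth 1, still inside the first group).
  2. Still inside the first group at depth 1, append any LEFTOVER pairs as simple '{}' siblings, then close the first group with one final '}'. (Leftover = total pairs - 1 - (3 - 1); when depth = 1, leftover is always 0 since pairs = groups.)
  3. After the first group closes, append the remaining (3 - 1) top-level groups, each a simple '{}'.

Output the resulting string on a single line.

Answer: {}{}{}

Derivation:
Spec: pairs=3 depth=1 groups=3
Leftover pairs = 3 - 1 - (3-1) = 0
First group: deep chain of depth 1 + 0 sibling pairs
Remaining 2 groups: simple '{}' each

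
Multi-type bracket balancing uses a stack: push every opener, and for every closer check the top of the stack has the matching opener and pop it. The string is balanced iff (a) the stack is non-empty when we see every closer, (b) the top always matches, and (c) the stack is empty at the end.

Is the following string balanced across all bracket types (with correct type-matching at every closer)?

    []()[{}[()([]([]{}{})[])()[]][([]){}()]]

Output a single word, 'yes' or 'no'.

pos 0: push '['; stack = [
pos 1: ']' matches '['; pop; stack = (empty)
pos 2: push '('; stack = (
pos 3: ')' matches '('; pop; stack = (empty)
pos 4: push '['; stack = [
pos 5: push '{'; stack = [{
pos 6: '}' matches '{'; pop; stack = [
pos 7: push '['; stack = [[
pos 8: push '('; stack = [[(
pos 9: ')' matches '('; pop; stack = [[
pos 10: push '('; stack = [[(
pos 11: push '['; stack = [[([
pos 12: ']' matches '['; pop; stack = [[(
pos 13: push '('; stack = [[((
pos 14: push '['; stack = [[(([
pos 15: ']' matches '['; pop; stack = [[((
pos 16: push '{'; stack = [[(({
pos 17: '}' matches '{'; pop; stack = [[((
pos 18: push '{'; stack = [[(({
pos 19: '}' matches '{'; pop; stack = [[((
pos 20: ')' matches '('; pop; stack = [[(
pos 21: push '['; stack = [[([
pos 22: ']' matches '['; pop; stack = [[(
pos 23: ')' matches '('; pop; stack = [[
pos 24: push '('; stack = [[(
pos 25: ')' matches '('; pop; stack = [[
pos 26: push '['; stack = [[[
pos 27: ']' matches '['; pop; stack = [[
pos 28: ']' matches '['; pop; stack = [
pos 29: push '['; stack = [[
pos 30: push '('; stack = [[(
pos 31: push '['; stack = [[([
pos 32: ']' matches '['; pop; stack = [[(
pos 33: ')' matches '('; pop; stack = [[
pos 34: push '{'; stack = [[{
pos 35: '}' matches '{'; pop; stack = [[
pos 36: push '('; stack = [[(
pos 37: ')' matches '('; pop; stack = [[
pos 38: ']' matches '['; pop; stack = [
pos 39: ']' matches '['; pop; stack = (empty)
end: stack empty → VALID
Verdict: properly nested → yes

Answer: yes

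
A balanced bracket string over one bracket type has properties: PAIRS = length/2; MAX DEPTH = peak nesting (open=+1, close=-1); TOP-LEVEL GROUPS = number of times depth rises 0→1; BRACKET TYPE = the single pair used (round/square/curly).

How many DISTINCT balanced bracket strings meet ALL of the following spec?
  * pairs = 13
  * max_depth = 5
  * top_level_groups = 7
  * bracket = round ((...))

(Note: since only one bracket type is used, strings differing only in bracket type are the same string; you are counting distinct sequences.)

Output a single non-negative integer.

Answer: 714

Derivation:
Spec: pairs=13 depth=5 groups=7
Count(depth <= 5) = 9884
Count(depth <= 4) = 9170
Count(depth == 5) = 9884 - 9170 = 714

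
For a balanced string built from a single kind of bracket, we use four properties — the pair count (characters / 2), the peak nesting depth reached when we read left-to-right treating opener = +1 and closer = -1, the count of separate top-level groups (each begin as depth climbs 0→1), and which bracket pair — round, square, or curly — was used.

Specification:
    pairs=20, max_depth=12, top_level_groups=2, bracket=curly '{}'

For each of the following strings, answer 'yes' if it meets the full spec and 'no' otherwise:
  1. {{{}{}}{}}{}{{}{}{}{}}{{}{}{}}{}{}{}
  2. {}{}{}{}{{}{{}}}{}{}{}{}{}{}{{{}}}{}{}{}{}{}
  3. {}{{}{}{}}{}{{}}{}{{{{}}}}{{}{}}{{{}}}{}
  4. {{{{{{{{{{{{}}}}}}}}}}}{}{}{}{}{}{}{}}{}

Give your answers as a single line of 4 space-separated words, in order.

Answer: no no no yes

Derivation:
String 1 '{{{}{}}{}}{}{{}{}{}{}}{{}{}{}}{}{}{}': depth seq [1 2 3 2 3 2 1 2 1 0 1 0 1 2 1 2 1 2 1 2 1 0 1 2 1 2 1 2 1 0 1 0 1 0 1 0]
  -> pairs=18 depth=3 groups=7 -> no
String 2 '{}{}{}{}{{}{{}}}{}{}{}{}{}{}{{{}}}{}{}{}{}{}': depth seq [1 0 1 0 1 0 1 0 1 2 1 2 3 2 1 0 1 0 1 0 1 0 1 0 1 0 1 0 1 2 3 2 1 0 1 0 1 0 1 0 1 0 1 0]
  -> pairs=22 depth=3 groups=17 -> no
String 3 '{}{{}{}{}}{}{{}}{}{{{{}}}}{{}{}}{{{}}}{}': depth seq [1 0 1 2 1 2 1 2 1 0 1 0 1 2 1 0 1 0 1 2 3 4 3 2 1 0 1 2 1 2 1 0 1 2 3 2 1 0 1 0]
  -> pairs=20 depth=4 groups=9 -> no
String 4 '{{{{{{{{{{{{}}}}}}}}}}}{}{}{}{}{}{}{}}{}': depth seq [1 2 3 4 5 6 7 8 9 10 11 12 11 10 9 8 7 6 5 4 3 2 1 2 1 2 1 2 1 2 1 2 1 2 1 2 1 0 1 0]
  -> pairs=20 depth=12 groups=2 -> yes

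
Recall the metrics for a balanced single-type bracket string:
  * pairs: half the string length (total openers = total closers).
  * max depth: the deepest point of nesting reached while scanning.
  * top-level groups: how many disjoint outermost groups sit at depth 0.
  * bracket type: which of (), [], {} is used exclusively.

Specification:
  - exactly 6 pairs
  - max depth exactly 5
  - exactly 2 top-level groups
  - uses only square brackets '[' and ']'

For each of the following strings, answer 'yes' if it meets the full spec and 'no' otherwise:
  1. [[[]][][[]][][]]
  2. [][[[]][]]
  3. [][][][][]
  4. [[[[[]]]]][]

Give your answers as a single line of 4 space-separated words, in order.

String 1 '[[[]][][[]][][]]': depth seq [1 2 3 2 1 2 1 2 3 2 1 2 1 2 1 0]
  -> pairs=8 depth=3 groups=1 -> no
String 2 '[][[[]][]]': depth seq [1 0 1 2 3 2 1 2 1 0]
  -> pairs=5 depth=3 groups=2 -> no
String 3 '[][][][][]': depth seq [1 0 1 0 1 0 1 0 1 0]
  -> pairs=5 depth=1 groups=5 -> no
String 4 '[[[[[]]]]][]': depth seq [1 2 3 4 5 4 3 2 1 0 1 0]
  -> pairs=6 depth=5 groups=2 -> yes

Answer: no no no yes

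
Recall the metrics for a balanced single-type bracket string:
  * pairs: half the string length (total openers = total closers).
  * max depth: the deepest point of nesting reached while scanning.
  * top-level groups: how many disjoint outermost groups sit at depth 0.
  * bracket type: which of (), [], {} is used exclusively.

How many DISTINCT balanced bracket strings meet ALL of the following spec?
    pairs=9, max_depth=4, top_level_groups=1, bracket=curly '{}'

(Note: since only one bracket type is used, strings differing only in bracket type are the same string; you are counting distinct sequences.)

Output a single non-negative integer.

Spec: pairs=9 depth=4 groups=1
Count(depth <= 4) = 610
Count(depth <= 3) = 128
Count(depth == 4) = 610 - 128 = 482

Answer: 482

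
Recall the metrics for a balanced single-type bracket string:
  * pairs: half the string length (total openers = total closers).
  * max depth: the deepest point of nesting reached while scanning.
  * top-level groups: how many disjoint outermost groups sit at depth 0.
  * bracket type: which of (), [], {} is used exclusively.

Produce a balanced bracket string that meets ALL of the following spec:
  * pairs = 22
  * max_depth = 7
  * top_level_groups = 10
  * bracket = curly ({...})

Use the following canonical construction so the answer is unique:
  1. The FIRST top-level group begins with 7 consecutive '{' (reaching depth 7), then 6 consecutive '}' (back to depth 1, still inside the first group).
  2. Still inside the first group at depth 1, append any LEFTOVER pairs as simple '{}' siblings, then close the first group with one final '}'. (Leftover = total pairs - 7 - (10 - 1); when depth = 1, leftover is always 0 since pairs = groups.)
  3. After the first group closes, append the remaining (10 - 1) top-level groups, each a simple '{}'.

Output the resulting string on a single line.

Spec: pairs=22 depth=7 groups=10
Leftover pairs = 22 - 7 - (10-1) = 6
First group: deep chain of depth 7 + 6 sibling pairs
Remaining 9 groups: simple '{}' each

Answer: {{{{{{{}}}}}}{}{}{}{}{}{}}{}{}{}{}{}{}{}{}{}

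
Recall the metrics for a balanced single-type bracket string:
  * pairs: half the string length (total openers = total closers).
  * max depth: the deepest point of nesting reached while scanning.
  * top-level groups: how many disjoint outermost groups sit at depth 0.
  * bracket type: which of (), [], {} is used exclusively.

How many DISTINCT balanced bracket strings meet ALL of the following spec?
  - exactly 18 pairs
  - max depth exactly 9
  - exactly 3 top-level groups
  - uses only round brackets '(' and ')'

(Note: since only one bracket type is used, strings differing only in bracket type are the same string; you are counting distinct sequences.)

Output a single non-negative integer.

Answer: 3646344

Derivation:
Spec: pairs=18 depth=9 groups=3
Count(depth <= 9) = 92668920
Count(depth <= 8) = 89022576
Count(depth == 9) = 92668920 - 89022576 = 3646344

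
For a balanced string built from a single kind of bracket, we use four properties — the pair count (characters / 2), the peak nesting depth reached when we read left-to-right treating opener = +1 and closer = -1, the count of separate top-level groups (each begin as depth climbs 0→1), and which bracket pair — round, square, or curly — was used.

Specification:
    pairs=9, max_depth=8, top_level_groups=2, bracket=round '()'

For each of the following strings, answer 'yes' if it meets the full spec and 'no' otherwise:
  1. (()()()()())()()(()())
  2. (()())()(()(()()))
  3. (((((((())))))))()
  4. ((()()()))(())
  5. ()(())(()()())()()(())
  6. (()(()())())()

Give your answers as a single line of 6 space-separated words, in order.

Answer: no no yes no no no

Derivation:
String 1 '(()()()()())()()(()())': depth seq [1 2 1 2 1 2 1 2 1 2 1 0 1 0 1 0 1 2 1 2 1 0]
  -> pairs=11 depth=2 groups=4 -> no
String 2 '(()())()(()(()()))': depth seq [1 2 1 2 1 0 1 0 1 2 1 2 3 2 3 2 1 0]
  -> pairs=9 depth=3 groups=3 -> no
String 3 '(((((((())))))))()': depth seq [1 2 3 4 5 6 7 8 7 6 5 4 3 2 1 0 1 0]
  -> pairs=9 depth=8 groups=2 -> yes
String 4 '((()()()))(())': depth seq [1 2 3 2 3 2 3 2 1 0 1 2 1 0]
  -> pairs=7 depth=3 groups=2 -> no
String 5 '()(())(()()())()()(())': depth seq [1 0 1 2 1 0 1 2 1 2 1 2 1 0 1 0 1 0 1 2 1 0]
  -> pairs=11 depth=2 groups=6 -> no
String 6 '(()(()())())()': depth seq [1 2 1 2 3 2 3 2 1 2 1 0 1 0]
  -> pairs=7 depth=3 groups=2 -> no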